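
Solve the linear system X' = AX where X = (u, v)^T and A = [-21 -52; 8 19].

Coefficient matrix A = [[-21, -52], [8, 19]].
Characteristic polynomial det(A - λI) = λ^2 + 2λ + 17 = 0.
Eigenvalues λ = -1 ± 4i (complex conjugate pair).
For λ=-1+4i: an eigenvector is (-3,1) - i(2,-1) = (-3 - 2i, 1 + i).
A real fundamental pair from Re and Im of e^((-1+4i)t)v: X_1 = e^(-t)(cos(4t)·(-3,1) + sin(4t)·(2,-1)), X_2 = e^(-t)(sin(4t)·(-3,1) - cos(4t)·(2,-1)).
General solution: C_1X_1 + C_2X_2.

u(t) = 2C_1e^(-t)sin(4t) - 3C_1e^(-t)cos(4t) - 3C_2e^(-t)sin(4t) - 2C_2e^(-t)cos(4t), v(t) = -C_1e^(-t)sin(4t) + C_1e^(-t)cos(4t) + C_2e^(-t)sin(4t) + C_2e^(-t)cos(4t)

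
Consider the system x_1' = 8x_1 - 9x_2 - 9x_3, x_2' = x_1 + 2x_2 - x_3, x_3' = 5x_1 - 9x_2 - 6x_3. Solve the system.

x_1(t) = K_1e^(-t) - 3K_3e^(2t), x_2(t) = -K_2e^(3t) + K_3e^(2t), x_3(t) = K_1e^(-t) + K_2e^(3t) - 3K_3e^(2t)

Coefficient matrix A = [[8, -9, -9], [1, 2, -1], [5, -9, -6]].
det(A - λI) = 0 gives eigenvalues λ = -1, 3, 2.
For λ=-1: eigenvector (1,0,1).
For λ=3: eigenvector (0,-1,1).
For λ=2: eigenvector (-3,1,-3).
General solution: K_1e^(-t)(1,0,1) + K_2e^(3t)(0,-1,1) + K_3e^(2t)(-3,1,-3).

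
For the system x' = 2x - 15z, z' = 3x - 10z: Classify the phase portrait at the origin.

A = [[2,-15],[3,-10]]; det(A-λI) = λ^2 + 8λ + 25.
λ = -4 ± 3i: negative real part.

stable spiral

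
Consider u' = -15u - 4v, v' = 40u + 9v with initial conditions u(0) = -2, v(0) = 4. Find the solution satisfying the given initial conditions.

u(t) = 2e^(-3t)sin(4t) - 2e^(-3t)cos(4t), v(t) = -8e^(-3t)sin(4t) + 4e^(-3t)cos(4t)

Coefficient matrix A = [[-15, -4], [40, 9]].
Characteristic polynomial det(A - λI) = λ^2 + 6λ + 25 = 0.
Eigenvalues λ = -3 ± 4i (complex conjugate pair).
For λ=-3+4i: an eigenvector is (0,-1) - i(1,-3) = (0 - i, -1 + 3i).
A real fundamental pair from Re and Im of e^((-3+4i)t)v: X_1 = e^(-3t)(cos(4t)·(0,-1) + sin(4t)·(1,-3)), X_2 = e^(-3t)(sin(4t)·(0,-1) - cos(4t)·(1,-3)).
General solution: K_1X_1 + K_2X_2.
Applying u(0)=-2, v(0)=4 gives K_1=2, K_2=2.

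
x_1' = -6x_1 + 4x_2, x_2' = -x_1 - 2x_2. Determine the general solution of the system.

Coefficient matrix A = [[-6, 4], [-1, -2]].
Characteristic polynomial det(A - λI) = λ^2 + 8λ + 16 = 0.
Single eigenvalue λ = -4 with algebraic multiplicity 2.
Eigenvector v = (2,1); generalized eigenvector w with (A-λI)w=v is (-1,0).
General solution: e^(-4t)[c_1·v + c_2·(t·v + w)].

x_1(t) = 2c_1e^(-4t) + 2c_2te^(-4t) - c_2e^(-4t), x_2(t) = c_1e^(-4t) + c_2te^(-4t)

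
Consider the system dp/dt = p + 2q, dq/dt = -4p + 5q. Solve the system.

Coefficient matrix A = [[1, 2], [-4, 5]].
Characteristic polynomial det(A - λI) = λ^2 - 6λ + 13 = 0.
Eigenvalues λ = 3 ± 2i (complex conjugate pair).
For λ=3+2i: an eigenvector is (1,1) - i(0,-1) = (1, 1 + i).
A real fundamental pair from Re and Im of e^((3+2i)t)v: X_1 = e^(3t)(cos(2t)·(1,1) + sin(2t)·(0,-1)), X_2 = e^(3t)(sin(2t)·(1,1) - cos(2t)·(0,-1)).
General solution: c_1X_1 + c_2X_2.

p(t) = c_1e^(3t)cos(2t) + c_2e^(3t)sin(2t), q(t) = -c_1e^(3t)sin(2t) + c_1e^(3t)cos(2t) + c_2e^(3t)sin(2t) + c_2e^(3t)cos(2t)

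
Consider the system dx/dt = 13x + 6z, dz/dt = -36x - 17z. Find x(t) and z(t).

x(t) = K_1e^(-5t) - K_2e^(t), z(t) = -3K_1e^(-5t) + 2K_2e^(t)

Coefficient matrix A = [[13, 6], [-36, -17]].
Characteristic polynomial det(A - λI) = λ^2 + 4λ - 5 = 0.
Eigenvalues λ = -5, 1.
For λ=-5: (A-λI) row 1 is [18, 6], so an eigenvector is (1, -3).
For λ=1: (A-λI) row 1 is [12, 6], so an eigenvector is (-1, 2).
General solution: K_1e^(-5t)(1,-3) + K_2e^(t)(-1,2).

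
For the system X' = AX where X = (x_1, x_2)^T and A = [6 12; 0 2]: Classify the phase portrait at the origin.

unstable node

A = [[6,12],[0,2]]; det(A-λI) = λ^2 - 8λ + 12.
λ = 6, 2: both positive.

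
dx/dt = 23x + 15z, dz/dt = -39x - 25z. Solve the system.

x(t) = K_1e^(-t)sin(3t) + 2K_1e^(-t)cos(3t) + 2K_2e^(-t)sin(3t) - K_2e^(-t)cos(3t), z(t) = -2K_1e^(-t)sin(3t) - 3K_1e^(-t)cos(3t) - 3K_2e^(-t)sin(3t) + 2K_2e^(-t)cos(3t)

Coefficient matrix A = [[23, 15], [-39, -25]].
Characteristic polynomial det(A - λI) = λ^2 + 2λ + 10 = 0.
Eigenvalues λ = -1 ± 3i (complex conjugate pair).
For λ=-1+3i: an eigenvector is (2,-3) - i(1,-2) = (2 - i, -3 + 2i).
A real fundamental pair from Re and Im of e^((-1+3i)t)v: X_1 = e^(-t)(cos(3t)·(2,-3) + sin(3t)·(1,-2)), X_2 = e^(-t)(sin(3t)·(2,-3) - cos(3t)·(1,-2)).
General solution: K_1X_1 + K_2X_2.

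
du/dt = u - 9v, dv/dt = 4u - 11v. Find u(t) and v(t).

u(t) = 3c_1e^(-5t) + 3c_2te^(-5t) - c_2e^(-5t), v(t) = 2c_1e^(-5t) + 2c_2te^(-5t) - c_2e^(-5t)

Coefficient matrix A = [[1, -9], [4, -11]].
Characteristic polynomial det(A - λI) = λ^2 + 10λ + 25 = 0.
Single eigenvalue λ = -5 with algebraic multiplicity 2.
Eigenvector v = (3,2); generalized eigenvector w with (A-λI)w=v is (-1,-1).
General solution: e^(-5t)[c_1·v + c_2·(t·v + w)].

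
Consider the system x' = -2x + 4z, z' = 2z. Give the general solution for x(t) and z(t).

Coefficient matrix A = [[-2, 4], [0, 2]].
Characteristic polynomial det(A - λI) = λ^2 - 4 = 0.
Eigenvalues λ = 2, -2.
For λ=2: (A-λI) row 1 is [-4, 4], so an eigenvector is (1, 1).
For λ=-2: (A-λI) row 1 is [0, 4], so an eigenvector is (-1, 0).
General solution: c_1e^(2t)(1,1) + c_2e^(-2t)(-1,0).

x(t) = c_1e^(2t) - c_2e^(-2t), z(t) = c_1e^(2t)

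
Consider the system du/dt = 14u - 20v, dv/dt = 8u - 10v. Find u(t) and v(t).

Coefficient matrix A = [[14, -20], [8, -10]].
Characteristic polynomial det(A - λI) = λ^2 - 4λ + 20 = 0.
Eigenvalues λ = 2 ± 4i (complex conjugate pair).
For λ=2+4i: an eigenvector is (1,1) - i(-2,-1) = (1 + 2i, 1 + i).
A real fundamental pair from Re and Im of e^((2+4i)t)v: X_1 = e^(2t)(cos(4t)·(1,1) + sin(4t)·(-2,-1)), X_2 = e^(2t)(sin(4t)·(1,1) - cos(4t)·(-2,-1)).
General solution: c_1X_1 + c_2X_2.

u(t) = -2c_1e^(2t)sin(4t) + c_1e^(2t)cos(4t) + c_2e^(2t)sin(4t) + 2c_2e^(2t)cos(4t), v(t) = -c_1e^(2t)sin(4t) + c_1e^(2t)cos(4t) + c_2e^(2t)sin(4t) + c_2e^(2t)cos(4t)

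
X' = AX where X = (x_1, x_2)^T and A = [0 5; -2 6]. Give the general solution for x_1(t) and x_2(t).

x_1(t) = -2c_1e^(3t)sin(t) - c_1e^(3t)cos(t) - c_2e^(3t)sin(t) + 2c_2e^(3t)cos(t), x_2(t) = -c_1e^(3t)sin(t) - c_1e^(3t)cos(t) - c_2e^(3t)sin(t) + c_2e^(3t)cos(t)

Coefficient matrix A = [[0, 5], [-2, 6]].
Characteristic polynomial det(A - λI) = λ^2 - 6λ + 10 = 0.
Eigenvalues λ = 3 ± i (complex conjugate pair).
For λ=3+i: an eigenvector is (-1,-1) - i(-2,-1) = (-1 + 2i, -1 + i).
A real fundamental pair from Re and Im of e^((3+i)t)v: X_1 = e^(3t)(cos(t)·(-1,-1) + sin(t)·(-2,-1)), X_2 = e^(3t)(sin(t)·(-1,-1) - cos(t)·(-2,-1)).
General solution: c_1X_1 + c_2X_2.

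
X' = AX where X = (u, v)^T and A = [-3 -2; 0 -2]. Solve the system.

Coefficient matrix A = [[-3, -2], [0, -2]].
Characteristic polynomial det(A - λI) = λ^2 + 5λ + 6 = 0.
Eigenvalues λ = -2, -3.
For λ=-2: (A-λI) row 1 is [-1, -2], so an eigenvector is (2, -1).
For λ=-3: (A-λI) row 1 is [0, -2], so an eigenvector is (-1, 0).
General solution: K_1e^(-2t)(2,-1) + K_2e^(-3t)(-1,0).

u(t) = 2K_1e^(-2t) - K_2e^(-3t), v(t) = -K_1e^(-2t)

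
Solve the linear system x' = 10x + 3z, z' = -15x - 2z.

Coefficient matrix A = [[10, 3], [-15, -2]].
Characteristic polynomial det(A - λI) = λ^2 - 8λ + 25 = 0.
Eigenvalues λ = 4 ± 3i (complex conjugate pair).
For λ=4+3i: an eigenvector is (0,-1) - i(-1,2) = (0 + i, -1 - 2i).
A real fundamental pair from Re and Im of e^((4+3i)t)v: X_1 = e^(4t)(cos(3t)·(0,-1) + sin(3t)·(-1,2)), X_2 = e^(4t)(sin(3t)·(0,-1) - cos(3t)·(-1,2)).
General solution: C_1X_1 + C_2X_2.

x(t) = -C_1e^(4t)sin(3t) + C_2e^(4t)cos(3t), z(t) = 2C_1e^(4t)sin(3t) - C_1e^(4t)cos(3t) - C_2e^(4t)sin(3t) - 2C_2e^(4t)cos(3t)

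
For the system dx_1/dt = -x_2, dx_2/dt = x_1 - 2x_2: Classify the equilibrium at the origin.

A = [[0,-1],[1,-2]]; det(A-λI) = λ^2 + 2λ + 1.
repeated λ = -1 with a single eigenvector.

stable improper node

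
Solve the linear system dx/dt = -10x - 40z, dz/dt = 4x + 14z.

Coefficient matrix A = [[-10, -40], [4, 14]].
Characteristic polynomial det(A - λI) = λ^2 - 4λ + 20 = 0.
Eigenvalues λ = 2 ± 4i (complex conjugate pair).
For λ=2+4i: an eigenvector is (1,0) - i(-3,1) = (1 + 3i, 0 - i).
A real fundamental pair from Re and Im of e^((2+4i)t)v: X_1 = e^(2t)(cos(4t)·(1,0) + sin(4t)·(-3,1)), X_2 = e^(2t)(sin(4t)·(1,0) - cos(4t)·(-3,1)).
General solution: C_1X_1 + C_2X_2.

x(t) = -3C_1e^(2t)sin(4t) + C_1e^(2t)cos(4t) + C_2e^(2t)sin(4t) + 3C_2e^(2t)cos(4t), z(t) = C_1e^(2t)sin(4t) - C_2e^(2t)cos(4t)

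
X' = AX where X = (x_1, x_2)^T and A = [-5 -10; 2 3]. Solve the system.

Coefficient matrix A = [[-5, -10], [2, 3]].
Characteristic polynomial det(A - λI) = λ^2 + 2λ + 5 = 0.
Eigenvalues λ = -1 ± 2i (complex conjugate pair).
For λ=-1+2i: an eigenvector is (2,-1) - i(1,0) = (2 - i, -1).
A real fundamental pair from Re and Im of e^((-1+2i)t)v: X_1 = e^(-t)(cos(2t)·(2,-1) + sin(2t)·(1,0)), X_2 = e^(-t)(sin(2t)·(2,-1) - cos(2t)·(1,0)).
General solution: C_1X_1 + C_2X_2.

x_1(t) = C_1e^(-t)sin(2t) + 2C_1e^(-t)cos(2t) + 2C_2e^(-t)sin(2t) - C_2e^(-t)cos(2t), x_2(t) = -C_1e^(-t)cos(2t) - C_2e^(-t)sin(2t)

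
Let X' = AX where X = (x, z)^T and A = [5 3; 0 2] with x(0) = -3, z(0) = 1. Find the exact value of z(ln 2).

A = [[5,3],[0,2]]; eigenvalues λ = 2, 5.
Eigenvectors: (-1,1) for λ=2, (1,0) for λ=5.
From the initial condition, c_1 = 1, c_2 = -2.
z(ln 2) = (1)(2^2)(1) + (-2)(2^5)(0) = 4.

4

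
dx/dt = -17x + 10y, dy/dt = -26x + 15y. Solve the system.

Coefficient matrix A = [[-17, 10], [-26, 15]].
Characteristic polynomial det(A - λI) = λ^2 + 2λ + 5 = 0.
Eigenvalues λ = -1 ± 2i (complex conjugate pair).
For λ=-1+2i: an eigenvector is (-2,-3) - i(1,2) = (-2 - i, -3 - 2i).
A real fundamental pair from Re and Im of e^((-1+2i)t)v: X_1 = e^(-t)(cos(2t)·(-2,-3) + sin(2t)·(1,2)), X_2 = e^(-t)(sin(2t)·(-2,-3) - cos(2t)·(1,2)).
General solution: K_1X_1 + K_2X_2.

x(t) = K_1e^(-t)sin(2t) - 2K_1e^(-t)cos(2t) - 2K_2e^(-t)sin(2t) - K_2e^(-t)cos(2t), y(t) = 2K_1e^(-t)sin(2t) - 3K_1e^(-t)cos(2t) - 3K_2e^(-t)sin(2t) - 2K_2e^(-t)cos(2t)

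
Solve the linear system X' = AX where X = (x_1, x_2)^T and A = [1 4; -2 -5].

Coefficient matrix A = [[1, 4], [-2, -5]].
Characteristic polynomial det(A - λI) = λ^2 + 4λ + 3 = 0.
Eigenvalues λ = -3, -1.
For λ=-3: (A-λI) row 1 is [4, 4], so an eigenvector is (1, -1).
For λ=-1: (A-λI) row 1 is [2, 4], so an eigenvector is (-2, 1).
General solution: C_1e^(-3t)(1,-1) + C_2e^(-t)(-2,1).

x_1(t) = C_1e^(-3t) - 2C_2e^(-t), x_2(t) = -C_1e^(-3t) + C_2e^(-t)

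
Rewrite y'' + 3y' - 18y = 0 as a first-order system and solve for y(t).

y(t) = K_1e^(-6t) + K_2e^(3t)

Let x_1 = y, x_2 = y'. Then x_1' = x_2 and x_2' = 18x_1 - 3x_2.
A = [[0,1],[18,-3]]; det(A-λI) = λ^2 + 3λ - 18.
Eigenvalues λ = -6, 3 with eigenvectors (1,-6), (1,3).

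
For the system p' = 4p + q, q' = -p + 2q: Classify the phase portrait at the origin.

unstable improper node

A = [[4,1],[-1,2]]; det(A-λI) = λ^2 - 6λ + 9.
repeated λ = 3 with a single eigenvector.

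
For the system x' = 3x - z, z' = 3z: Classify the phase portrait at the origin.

A = [[3,-1],[0,3]]; det(A-λI) = λ^2 - 6λ + 9.
repeated λ = 3 with a single eigenvector.

unstable improper node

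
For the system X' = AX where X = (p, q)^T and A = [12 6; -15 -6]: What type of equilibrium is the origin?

unstable spiral

A = [[12,6],[-15,-6]]; det(A-λI) = λ^2 - 6λ + 18.
λ = 3 ± 3i: positive real part.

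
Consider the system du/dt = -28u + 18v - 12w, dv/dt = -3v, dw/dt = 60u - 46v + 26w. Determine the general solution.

u(t) = c_1e^(-4t) - 6c_2e^(-3t) - 2c_3e^(2t), v(t) = c_2e^(-3t), w(t) = -2c_1e^(-4t) + 14c_2e^(-3t) + 5c_3e^(2t)

Coefficient matrix A = [[-28, 18, -12], [0, -3, 0], [60, -46, 26]].
det(A - λI) = 0 gives eigenvalues λ = -4, -3, 2.
For λ=-4: eigenvector (1,0,-2).
For λ=-3: eigenvector (-6,1,14).
For λ=2: eigenvector (-2,0,5).
General solution: c_1e^(-4t)(1,0,-2) + c_2e^(-3t)(-6,1,14) + c_3e^(2t)(-2,0,5).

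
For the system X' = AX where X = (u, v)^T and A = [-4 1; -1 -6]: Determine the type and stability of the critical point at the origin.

stable improper node

A = [[-4,1],[-1,-6]]; det(A-λI) = λ^2 + 10λ + 25.
repeated λ = -5 with a single eigenvector.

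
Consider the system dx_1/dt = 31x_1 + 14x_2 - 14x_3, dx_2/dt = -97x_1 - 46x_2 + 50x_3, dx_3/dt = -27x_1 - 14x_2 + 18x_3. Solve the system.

Coefficient matrix A = [[31, 14, -14], [-97, -46, 50], [-27, -14, 18]].
det(A - λI) = 0 gives eigenvalues λ = 3, -4, 4.
For λ=3: eigenvector (1,-3,-1).
For λ=-4: eigenvector (-2,7,2).
For λ=4: eigenvector (0,1,1).
General solution: K_1e^(3t)(1,-3,-1) + K_2e^(-4t)(-2,7,2) + K_3e^(4t)(0,1,1).

x_1(t) = K_1e^(3t) - 2K_2e^(-4t), x_2(t) = -3K_1e^(3t) + 7K_2e^(-4t) + K_3e^(4t), x_3(t) = -K_1e^(3t) + 2K_2e^(-4t) + K_3e^(4t)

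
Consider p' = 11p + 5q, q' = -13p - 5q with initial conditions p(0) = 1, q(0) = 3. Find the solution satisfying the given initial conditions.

Coefficient matrix A = [[11, 5], [-13, -5]].
Characteristic polynomial det(A - λI) = λ^2 - 6λ + 10 = 0.
Eigenvalues λ = 3 ± i (complex conjugate pair).
For λ=3+i: an eigenvector is (-1,2) - i(2,-3) = (-1 - 2i, 2 + 3i).
A real fundamental pair from Re and Im of e^((3+i)t)v: X_1 = e^(3t)(cos(t)·(-1,2) + sin(t)·(2,-3)), X_2 = e^(3t)(sin(t)·(-1,2) - cos(t)·(2,-3)).
General solution: C_1X_1 + C_2X_2.
Applying p(0)=1, q(0)=3 gives C_1=9, C_2=-5.

p(t) = 23e^(3t)sin(t) + e^(3t)cos(t), q(t) = -37e^(3t)sin(t) + 3e^(3t)cos(t)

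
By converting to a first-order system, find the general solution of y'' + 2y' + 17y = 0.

y(t) = K_1e^(-t)cos(4t) + K_2e^(-t)sin(4t)

Let x_1 = y, x_2 = y'. Then x_1' = x_2 and x_2' = -17x_1 - 2x_2.
A = [[0,1],[-17,-2]]; det(A-λI) = λ^2 + 2λ + 17.
Eigenvalues λ = -1 ± 4i.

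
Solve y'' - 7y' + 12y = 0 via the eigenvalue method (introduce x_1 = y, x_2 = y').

y(t) = C_1e^(3t) + C_2e^(4t)

Let x_1 = y, x_2 = y'. Then x_1' = x_2 and x_2' = -12x_1 + 7x_2.
A = [[0,1],[-12,7]]; det(A-λI) = λ^2 - 7λ + 12.
Eigenvalues λ = 3, 4 with eigenvectors (1,3), (1,4).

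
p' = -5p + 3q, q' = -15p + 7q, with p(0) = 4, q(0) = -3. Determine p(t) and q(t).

Coefficient matrix A = [[-5, 3], [-15, 7]].
Characteristic polynomial det(A - λI) = λ^2 - 2λ + 10 = 0.
Eigenvalues λ = 1 ± 3i (complex conjugate pair).
For λ=1+3i: an eigenvector is (1,2) - i(0,-1) = (1, 2 + i).
A real fundamental pair from Re and Im of e^((1+3i)t)v: X_1 = e^(t)(cos(3t)·(1,2) + sin(3t)·(0,-1)), X_2 = e^(t)(sin(3t)·(1,2) - cos(3t)·(0,-1)).
General solution: C_1X_1 + C_2X_2.
Applying p(0)=4, q(0)=-3 gives C_1=4, C_2=-11.

p(t) = -11e^(t)sin(3t) + 4e^(t)cos(3t), q(t) = -26e^(t)sin(3t) - 3e^(t)cos(3t)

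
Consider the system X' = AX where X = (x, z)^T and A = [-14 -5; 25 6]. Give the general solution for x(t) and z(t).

Coefficient matrix A = [[-14, -5], [25, 6]].
Characteristic polynomial det(A - λI) = λ^2 + 8λ + 41 = 0.
Eigenvalues λ = -4 ± 5i (complex conjugate pair).
For λ=-4+5i: an eigenvector is (1,-2) - i(0,1) = (1, -2 - i).
A real fundamental pair from Re and Im of e^((-4+5i)t)v: X_1 = e^(-4t)(cos(5t)·(1,-2) + sin(5t)·(0,1)), X_2 = e^(-4t)(sin(5t)·(1,-2) - cos(5t)·(0,1)).
General solution: K_1X_1 + K_2X_2.

x(t) = K_1e^(-4t)cos(5t) + K_2e^(-4t)sin(5t), z(t) = K_1e^(-4t)sin(5t) - 2K_1e^(-4t)cos(5t) - 2K_2e^(-4t)sin(5t) - K_2e^(-4t)cos(5t)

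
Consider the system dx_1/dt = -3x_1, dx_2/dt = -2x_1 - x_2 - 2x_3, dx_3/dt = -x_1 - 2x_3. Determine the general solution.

x_1(t) = C_1e^(-3t), x_2(t) = 2C_1e^(-3t) + 2C_2e^(-2t) + C_3e^(-t), x_3(t) = C_1e^(-3t) + C_2e^(-2t)

Coefficient matrix A = [[-3, 0, 0], [-2, -1, -2], [-1, 0, -2]].
det(A - λI) = 0 gives eigenvalues λ = -3, -2, -1.
For λ=-3: eigenvector (1,2,1).
For λ=-2: eigenvector (0,2,1).
For λ=-1: eigenvector (0,1,0).
General solution: C_1e^(-3t)(1,2,1) + C_2e^(-2t)(0,2,1) + C_3e^(-t)(0,1,0).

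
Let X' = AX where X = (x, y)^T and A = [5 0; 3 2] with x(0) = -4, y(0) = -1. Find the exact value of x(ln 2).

A = [[5,0],[3,2]]; eigenvalues λ = 2, 5.
Eigenvectors: (0,-1) for λ=2, (1,1) for λ=5.
From the initial condition, c_1 = -3, c_2 = -4.
x(ln 2) = (-3)(2^2)(0) + (-4)(2^5)(1) = -128.

-128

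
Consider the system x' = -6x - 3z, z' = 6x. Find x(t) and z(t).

Coefficient matrix A = [[-6, -3], [6, 0]].
Characteristic polynomial det(A - λI) = λ^2 + 6λ + 18 = 0.
Eigenvalues λ = -3 ± 3i (complex conjugate pair).
For λ=-3+3i: an eigenvector is (1,-1) - i(0,1) = (1, -1 - i).
A real fundamental pair from Re and Im of e^((-3+3i)t)v: X_1 = e^(-3t)(cos(3t)·(1,-1) + sin(3t)·(0,1)), X_2 = e^(-3t)(sin(3t)·(1,-1) - cos(3t)·(0,1)).
General solution: C_1X_1 + C_2X_2.

x(t) = C_1e^(-3t)cos(3t) + C_2e^(-3t)sin(3t), z(t) = C_1e^(-3t)sin(3t) - C_1e^(-3t)cos(3t) - C_2e^(-3t)sin(3t) - C_2e^(-3t)cos(3t)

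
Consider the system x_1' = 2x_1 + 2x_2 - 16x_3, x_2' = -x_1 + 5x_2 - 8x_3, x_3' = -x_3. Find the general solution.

x_1(t) = C_1e^(4t) - 2C_2e^(3t) + 4C_3e^(-t), x_2(t) = C_1e^(4t) - C_2e^(3t) + 2C_3e^(-t), x_3(t) = C_3e^(-t)

Coefficient matrix A = [[2, 2, -16], [-1, 5, -8], [0, 0, -1]].
det(A - λI) = 0 gives eigenvalues λ = 4, 3, -1.
For λ=4: eigenvector (1,1,0).
For λ=3: eigenvector (-2,-1,0).
For λ=-1: eigenvector (4,2,1).
General solution: C_1e^(4t)(1,1,0) + C_2e^(3t)(-2,-1,0) + C_3e^(-t)(4,2,1).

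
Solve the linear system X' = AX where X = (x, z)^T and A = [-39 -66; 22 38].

x(t) = -2C_1e^(-6t) - 3C_2e^(5t), z(t) = C_1e^(-6t) + 2C_2e^(5t)

Coefficient matrix A = [[-39, -66], [22, 38]].
Characteristic polynomial det(A - λI) = λ^2 + λ - 30 = 0.
Eigenvalues λ = -6, 5.
For λ=-6: (A-λI) row 1 is [-33, -66], so an eigenvector is (-2, 1).
For λ=5: (A-λI) row 1 is [-44, -66], so an eigenvector is (-3, 2).
General solution: C_1e^(-6t)(-2,1) + C_2e^(5t)(-3,2).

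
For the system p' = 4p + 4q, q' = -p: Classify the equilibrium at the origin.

A = [[4,4],[-1,0]]; det(A-λI) = λ^2 - 4λ + 4.
repeated λ = 2 with a single eigenvector.

unstable improper node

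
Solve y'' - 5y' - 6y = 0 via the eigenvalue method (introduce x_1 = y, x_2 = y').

y(t) = c_1e^(6t) + c_2e^(-t)

Let x_1 = y, x_2 = y'. Then x_1' = x_2 and x_2' = 6x_1 + 5x_2.
A = [[0,1],[6,5]]; det(A-λI) = λ^2 - 5λ - 6.
Eigenvalues λ = 6, -1 with eigenvectors (1,6), (1,-1).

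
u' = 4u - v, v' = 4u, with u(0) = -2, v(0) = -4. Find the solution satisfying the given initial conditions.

Coefficient matrix A = [[4, -1], [4, 0]].
Characteristic polynomial det(A - λI) = λ^2 - 4λ + 4 = 0.
Single eigenvalue λ = 2 with algebraic multiplicity 2.
Eigenvector v = (-1,-2); generalized eigenvector w with (A-λI)w=v is (-2,-3).
General solution: e^(2t)[K_1·v + K_2·(t·v + w)].
Applying u(0)=-2, v(0)=-4 gives K_1=2, K_2=0.

u(t) = -2e^(2t), v(t) = -4e^(2t)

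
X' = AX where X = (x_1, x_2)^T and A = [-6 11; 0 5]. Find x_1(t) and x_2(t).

x_1(t) = K_1e^(5t) - K_2e^(-6t), x_2(t) = K_1e^(5t)

Coefficient matrix A = [[-6, 11], [0, 5]].
Characteristic polynomial det(A - λI) = λ^2 + λ - 30 = 0.
Eigenvalues λ = 5, -6.
For λ=5: (A-λI) row 1 is [-11, 11], so an eigenvector is (1, 1).
For λ=-6: (A-λI) row 1 is [0, 11], so an eigenvector is (-1, 0).
General solution: K_1e^(5t)(1,1) + K_2e^(-6t)(-1,0).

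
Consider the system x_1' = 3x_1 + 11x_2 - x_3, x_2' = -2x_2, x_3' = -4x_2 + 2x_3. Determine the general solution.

Coefficient matrix A = [[3, 11, -1], [0, -2, 0], [0, -4, 2]].
det(A - λI) = 0 gives eigenvalues λ = 3, -2, 2.
For λ=3: eigenvector (1,0,0).
For λ=-2: eigenvector (-2,1,1).
For λ=2: eigenvector (1,0,1).
General solution: c_1e^(3t)(1,0,0) + c_2e^(-2t)(-2,1,1) + c_3e^(2t)(1,0,1).

x_1(t) = c_1e^(3t) - 2c_2e^(-2t) + c_3e^(2t), x_2(t) = c_2e^(-2t), x_3(t) = c_2e^(-2t) + c_3e^(2t)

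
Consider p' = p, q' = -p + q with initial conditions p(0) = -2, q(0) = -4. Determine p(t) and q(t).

Coefficient matrix A = [[1, 0], [-1, 1]].
Characteristic polynomial det(A - λI) = λ^2 - 2λ + 1 = 0.
Single eigenvalue λ = 1 with algebraic multiplicity 2.
Eigenvector v = (0,-1); generalized eigenvector w with (A-λI)w=v is (1,-3).
General solution: e^(t)[K_1·v + K_2·(t·v + w)].
Applying p(0)=-2, q(0)=-4 gives K_1=10, K_2=-2.

p(t) = -2e^(t), q(t) = 2te^(t) - 4e^(t)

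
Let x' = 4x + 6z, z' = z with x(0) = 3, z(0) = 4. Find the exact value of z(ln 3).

A = [[4,6],[0,1]]; eigenvalues λ = 4, 1.
Eigenvectors: (1,0) for λ=4, (2,-1) for λ=1.
From the initial condition, c_1 = 11, c_2 = -4.
z(ln 3) = (11)(3^4)(0) + (-4)(3^1)(-1) = 12.

12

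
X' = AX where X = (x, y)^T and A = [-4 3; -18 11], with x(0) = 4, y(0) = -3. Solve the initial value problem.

x(t) = -11e^(5t) + 15e^(2t), y(t) = -33e^(5t) + 30e^(2t)

Coefficient matrix A = [[-4, 3], [-18, 11]].
Characteristic polynomial det(A - λI) = λ^2 - 7λ + 10 = 0.
Eigenvalues λ = 5, 2.
For λ=5: (A-λI) row 1 is [-9, 3], so an eigenvector is (1, 3).
For λ=2: (A-λI) row 1 is [-6, 3], so an eigenvector is (1, 2).
General solution: K_1e^(5t)(1,3) + K_2e^(2t)(1,2).
Applying x(0)=4, y(0)=-3 gives K_1=-11, K_2=15.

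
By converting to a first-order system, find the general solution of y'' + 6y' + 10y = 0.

y(t) = K_1e^(-3t)cos(t) + K_2e^(-3t)sin(t)

Let x_1 = y, x_2 = y'. Then x_1' = x_2 and x_2' = -10x_1 - 6x_2.
A = [[0,1],[-10,-6]]; det(A-λI) = λ^2 + 6λ + 10.
Eigenvalues λ = -3 ± i.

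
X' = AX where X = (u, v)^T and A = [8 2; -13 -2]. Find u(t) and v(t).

Coefficient matrix A = [[8, 2], [-13, -2]].
Characteristic polynomial det(A - λI) = λ^2 - 6λ + 10 = 0.
Eigenvalues λ = 3 ± i (complex conjugate pair).
For λ=3+i: an eigenvector is (-1,2) - i(-1,3) = (-1 + i, 2 - 3i).
A real fundamental pair from Re and Im of e^((3+i)t)v: X_1 = e^(3t)(cos(t)·(-1,2) + sin(t)·(-1,3)), X_2 = e^(3t)(sin(t)·(-1,2) - cos(t)·(-1,3)).
General solution: K_1X_1 + K_2X_2.

u(t) = -K_1e^(3t)sin(t) - K_1e^(3t)cos(t) - K_2e^(3t)sin(t) + K_2e^(3t)cos(t), v(t) = 3K_1e^(3t)sin(t) + 2K_1e^(3t)cos(t) + 2K_2e^(3t)sin(t) - 3K_2e^(3t)cos(t)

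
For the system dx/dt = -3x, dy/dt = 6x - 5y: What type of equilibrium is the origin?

stable node

A = [[-3,0],[6,-5]]; det(A-λI) = λ^2 + 8λ + 15.
λ = -3, -5: both negative.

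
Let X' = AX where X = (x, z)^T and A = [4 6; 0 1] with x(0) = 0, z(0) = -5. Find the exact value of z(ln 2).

A = [[4,6],[0,1]]; eigenvalues λ = 1, 4.
Eigenvectors: (-2,1) for λ=1, (-1,0) for λ=4.
From the initial condition, c_1 = -5, c_2 = 10.
z(ln 2) = (-5)(2^1)(1) + (10)(2^4)(0) = -10.

-10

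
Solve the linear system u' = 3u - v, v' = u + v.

u(t) = K_1e^(2t) + K_2te^(2t), v(t) = K_1e^(2t) + K_2te^(2t) - K_2e^(2t)

Coefficient matrix A = [[3, -1], [1, 1]].
Characteristic polynomial det(A - λI) = λ^2 - 4λ + 4 = 0.
Single eigenvalue λ = 2 with algebraic multiplicity 2.
Eigenvector v = (1,1); generalized eigenvector w with (A-λI)w=v is (0,-1).
General solution: e^(2t)[K_1·v + K_2·(t·v + w)].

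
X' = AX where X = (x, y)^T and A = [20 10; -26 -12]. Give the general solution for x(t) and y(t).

Coefficient matrix A = [[20, 10], [-26, -12]].
Characteristic polynomial det(A - λI) = λ^2 - 8λ + 20 = 0.
Eigenvalues λ = 4 ± 2i (complex conjugate pair).
For λ=4+2i: an eigenvector is (2,-3) - i(1,-2) = (2 - i, -3 + 2i).
A real fundamental pair from Re and Im of e^((4+2i)t)v: X_1 = e^(4t)(cos(2t)·(2,-3) + sin(2t)·(1,-2)), X_2 = e^(4t)(sin(2t)·(2,-3) - cos(2t)·(1,-2)).
General solution: C_1X_1 + C_2X_2.

x(t) = C_1e^(4t)sin(2t) + 2C_1e^(4t)cos(2t) + 2C_2e^(4t)sin(2t) - C_2e^(4t)cos(2t), y(t) = -2C_1e^(4t)sin(2t) - 3C_1e^(4t)cos(2t) - 3C_2e^(4t)sin(2t) + 2C_2e^(4t)cos(2t)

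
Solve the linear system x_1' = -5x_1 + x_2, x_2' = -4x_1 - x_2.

Coefficient matrix A = [[-5, 1], [-4, -1]].
Characteristic polynomial det(A - λI) = λ^2 + 6λ + 9 = 0.
Single eigenvalue λ = -3 with algebraic multiplicity 2.
Eigenvector v = (-1,-2); generalized eigenvector w with (A-λI)w=v is (0,-1).
General solution: e^(-3t)[K_1·v + K_2·(t·v + w)].

x_1(t) = -K_1e^(-3t) - K_2te^(-3t), x_2(t) = -2K_1e^(-3t) - 2K_2te^(-3t) - K_2e^(-3t)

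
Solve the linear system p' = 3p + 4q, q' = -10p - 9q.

Coefficient matrix A = [[3, 4], [-10, -9]].
Characteristic polynomial det(A - λI) = λ^2 + 6λ + 13 = 0.
Eigenvalues λ = -3 ± 2i (complex conjugate pair).
For λ=-3+2i: an eigenvector is (-1,2) - i(1,-1) = (-1 - i, 2 + i).
A real fundamental pair from Re and Im of e^((-3+2i)t)v: X_1 = e^(-3t)(cos(2t)·(-1,2) + sin(2t)·(1,-1)), X_2 = e^(-3t)(sin(2t)·(-1,2) - cos(2t)·(1,-1)).
General solution: C_1X_1 + C_2X_2.

p(t) = C_1e^(-3t)sin(2t) - C_1e^(-3t)cos(2t) - C_2e^(-3t)sin(2t) - C_2e^(-3t)cos(2t), q(t) = -C_1e^(-3t)sin(2t) + 2C_1e^(-3t)cos(2t) + 2C_2e^(-3t)sin(2t) + C_2e^(-3t)cos(2t)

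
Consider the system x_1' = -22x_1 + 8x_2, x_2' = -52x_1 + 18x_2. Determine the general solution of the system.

x_1(t) = -C_1e^(-2t)sin(4t) - C_1e^(-2t)cos(4t) - C_2e^(-2t)sin(4t) + C_2e^(-2t)cos(4t), x_2(t) = -2C_1e^(-2t)sin(4t) - 3C_1e^(-2t)cos(4t) - 3C_2e^(-2t)sin(4t) + 2C_2e^(-2t)cos(4t)

Coefficient matrix A = [[-22, 8], [-52, 18]].
Characteristic polynomial det(A - λI) = λ^2 + 4λ + 20 = 0.
Eigenvalues λ = -2 ± 4i (complex conjugate pair).
For λ=-2+4i: an eigenvector is (-1,-3) - i(-1,-2) = (-1 + i, -3 + 2i).
A real fundamental pair from Re and Im of e^((-2+4i)t)v: X_1 = e^(-2t)(cos(4t)·(-1,-3) + sin(4t)·(-1,-2)), X_2 = e^(-2t)(sin(4t)·(-1,-3) - cos(4t)·(-1,-2)).
General solution: C_1X_1 + C_2X_2.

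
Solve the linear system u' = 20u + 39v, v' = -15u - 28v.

u(t) = 3K_1e^(-4t)sin(3t) + 2K_1e^(-4t)cos(3t) + 2K_2e^(-4t)sin(3t) - 3K_2e^(-4t)cos(3t), v(t) = -2K_1e^(-4t)sin(3t) - K_1e^(-4t)cos(3t) - K_2e^(-4t)sin(3t) + 2K_2e^(-4t)cos(3t)

Coefficient matrix A = [[20, 39], [-15, -28]].
Characteristic polynomial det(A - λI) = λ^2 + 8λ + 25 = 0.
Eigenvalues λ = -4 ± 3i (complex conjugate pair).
For λ=-4+3i: an eigenvector is (2,-1) - i(3,-2) = (2 - 3i, -1 + 2i).
A real fundamental pair from Re and Im of e^((-4+3i)t)v: X_1 = e^(-4t)(cos(3t)·(2,-1) + sin(3t)·(3,-2)), X_2 = e^(-4t)(sin(3t)·(2,-1) - cos(3t)·(3,-2)).
General solution: K_1X_1 + K_2X_2.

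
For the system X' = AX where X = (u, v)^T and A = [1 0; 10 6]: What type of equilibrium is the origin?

A = [[1,0],[10,6]]; det(A-λI) = λ^2 - 7λ + 6.
λ = 1, 6: both positive.

unstable node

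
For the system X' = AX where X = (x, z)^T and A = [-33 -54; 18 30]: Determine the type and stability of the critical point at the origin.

A = [[-33,-54],[18,30]]; det(A-λI) = λ^2 + 3λ - 18.
λ = 3, -6: opposite signs.

saddle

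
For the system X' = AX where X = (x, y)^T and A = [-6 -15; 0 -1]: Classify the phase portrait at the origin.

A = [[-6,-15],[0,-1]]; det(A-λI) = λ^2 + 7λ + 6.
λ = -6, -1: both negative.

stable node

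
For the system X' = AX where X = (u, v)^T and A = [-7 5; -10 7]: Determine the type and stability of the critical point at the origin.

A = [[-7,5],[-10,7]]; det(A-λI) = λ^2 + 1.
λ = 0 ± i: zero real part.

center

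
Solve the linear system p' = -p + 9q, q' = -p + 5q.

Coefficient matrix A = [[-1, 9], [-1, 5]].
Characteristic polynomial det(A - λI) = λ^2 - 4λ + 4 = 0.
Single eigenvalue λ = 2 with algebraic multiplicity 2.
Eigenvector v = (3,1); generalized eigenvector w with (A-λI)w=v is (-1,0).
General solution: e^(2t)[C_1·v + C_2·(t·v + w)].

p(t) = 3C_1e^(2t) + 3C_2te^(2t) - C_2e^(2t), q(t) = C_1e^(2t) + C_2te^(2t)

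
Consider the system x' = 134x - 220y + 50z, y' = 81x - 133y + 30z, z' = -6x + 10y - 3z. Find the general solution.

x(t) = -5C_1e^(2t) - 10C_2e^(-3t) + 2C_3e^(-t), y(t) = -3C_1e^(2t) - 6C_2e^(-3t) + C_3e^(-t), z(t) = C_2e^(-3t) - C_3e^(-t)

Coefficient matrix A = [[134, -220, 50], [81, -133, 30], [-6, 10, -3]].
det(A - λI) = 0 gives eigenvalues λ = 2, -3, -1.
For λ=2: eigenvector (-5,-3,0).
For λ=-3: eigenvector (-10,-6,1).
For λ=-1: eigenvector (2,1,-1).
General solution: C_1e^(2t)(-5,-3,0) + C_2e^(-3t)(-10,-6,1) + C_3e^(-t)(2,1,-1).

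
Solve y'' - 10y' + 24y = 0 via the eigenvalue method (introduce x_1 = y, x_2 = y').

y(t) = c_1e^(6t) + c_2e^(4t)

Let x_1 = y, x_2 = y'. Then x_1' = x_2 and x_2' = -24x_1 + 10x_2.
A = [[0,1],[-24,10]]; det(A-λI) = λ^2 - 10λ + 24.
Eigenvalues λ = 6, 4 with eigenvectors (1,6), (1,4).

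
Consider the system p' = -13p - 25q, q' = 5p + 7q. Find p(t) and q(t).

Coefficient matrix A = [[-13, -25], [5, 7]].
Characteristic polynomial det(A - λI) = λ^2 + 6λ + 34 = 0.
Eigenvalues λ = -3 ± 5i (complex conjugate pair).
For λ=-3+5i: an eigenvector is (-2,1) - i(-1,0) = (-2 + i, 1).
A real fundamental pair from Re and Im of e^((-3+5i)t)v: X_1 = e^(-3t)(cos(5t)·(-2,1) + sin(5t)·(-1,0)), X_2 = e^(-3t)(sin(5t)·(-2,1) - cos(5t)·(-1,0)).
General solution: C_1X_1 + C_2X_2.

p(t) = -C_1e^(-3t)sin(5t) - 2C_1e^(-3t)cos(5t) - 2C_2e^(-3t)sin(5t) + C_2e^(-3t)cos(5t), q(t) = C_1e^(-3t)cos(5t) + C_2e^(-3t)sin(5t)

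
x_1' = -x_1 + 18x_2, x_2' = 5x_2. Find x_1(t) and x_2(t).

Coefficient matrix A = [[-1, 18], [0, 5]].
Characteristic polynomial det(A - λI) = λ^2 - 4λ - 5 = 0.
Eigenvalues λ = -1, 5.
For λ=-1: (A-λI) row 1 is [0, 18], so an eigenvector is (1, 0).
For λ=5: (A-λI) row 1 is [-6, 18], so an eigenvector is (-3, -1).
General solution: C_1e^(-t)(1,0) + C_2e^(5t)(-3,-1).

x_1(t) = C_1e^(-t) - 3C_2e^(5t), x_2(t) = -C_2e^(5t)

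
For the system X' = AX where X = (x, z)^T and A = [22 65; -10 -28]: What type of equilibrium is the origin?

A = [[22,65],[-10,-28]]; det(A-λI) = λ^2 + 6λ + 34.
λ = -3 ± 5i: negative real part.

stable spiral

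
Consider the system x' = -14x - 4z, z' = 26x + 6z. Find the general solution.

x(t) = K_1e^(-4t)sin(2t) - K_1e^(-4t)cos(2t) - K_2e^(-4t)sin(2t) - K_2e^(-4t)cos(2t), z(t) = -3K_1e^(-4t)sin(2t) + 2K_1e^(-4t)cos(2t) + 2K_2e^(-4t)sin(2t) + 3K_2e^(-4t)cos(2t)

Coefficient matrix A = [[-14, -4], [26, 6]].
Characteristic polynomial det(A - λI) = λ^2 + 8λ + 20 = 0.
Eigenvalues λ = -4 ± 2i (complex conjugate pair).
For λ=-4+2i: an eigenvector is (-1,2) - i(1,-3) = (-1 - i, 2 + 3i).
A real fundamental pair from Re and Im of e^((-4+2i)t)v: X_1 = e^(-4t)(cos(2t)·(-1,2) + sin(2t)·(1,-3)), X_2 = e^(-4t)(sin(2t)·(-1,2) - cos(2t)·(1,-3)).
General solution: K_1X_1 + K_2X_2.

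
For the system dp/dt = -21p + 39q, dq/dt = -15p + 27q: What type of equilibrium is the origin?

unstable spiral

A = [[-21,39],[-15,27]]; det(A-λI) = λ^2 - 6λ + 18.
λ = 3 ± 3i: positive real part.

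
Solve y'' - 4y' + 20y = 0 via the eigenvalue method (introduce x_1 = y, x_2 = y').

Let x_1 = y, x_2 = y'. Then x_1' = x_2 and x_2' = -20x_1 + 4x_2.
A = [[0,1],[-20,4]]; det(A-λI) = λ^2 - 4λ + 20.
Eigenvalues λ = 2 ± 4i.

y(t) = C_1e^(2t)cos(4t) + C_2e^(2t)sin(4t)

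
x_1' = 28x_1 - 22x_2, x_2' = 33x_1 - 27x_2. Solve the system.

Coefficient matrix A = [[28, -22], [33, -27]].
Characteristic polynomial det(A - λI) = λ^2 - λ - 30 = 0.
Eigenvalues λ = 6, -5.
For λ=6: (A-λI) row 1 is [22, -22], so an eigenvector is (-1, -1).
For λ=-5: (A-λI) row 1 is [33, -22], so an eigenvector is (2, 3).
General solution: c_1e^(6t)(-1,-1) + c_2e^(-5t)(2,3).

x_1(t) = -c_1e^(6t) + 2c_2e^(-5t), x_2(t) = -c_1e^(6t) + 3c_2e^(-5t)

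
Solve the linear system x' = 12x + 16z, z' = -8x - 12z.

Coefficient matrix A = [[12, 16], [-8, -12]].
Characteristic polynomial det(A - λI) = λ^2 - 16 = 0.
Eigenvalues λ = 4, -4.
For λ=4: (A-λI) row 1 is [8, 16], so an eigenvector is (-2, 1).
For λ=-4: (A-λI) row 1 is [16, 16], so an eigenvector is (-1, 1).
General solution: K_1e^(4t)(-2,1) + K_2e^(-4t)(-1,1).

x(t) = -2K_1e^(4t) - K_2e^(-4t), z(t) = K_1e^(4t) + K_2e^(-4t)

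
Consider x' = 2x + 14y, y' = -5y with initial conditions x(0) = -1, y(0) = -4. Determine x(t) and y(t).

Coefficient matrix A = [[2, 14], [0, -5]].
Characteristic polynomial det(A - λI) = λ^2 + 3λ - 10 = 0.
Eigenvalues λ = -5, 2.
For λ=-5: (A-λI) row 1 is [7, 14], so an eigenvector is (-2, 1).
For λ=2: (A-λI) row 1 is [0, 14], so an eigenvector is (1, 0).
General solution: c_1e^(-5t)(-2,1) + c_2e^(2t)(1,0).
Applying x(0)=-1, y(0)=-4 gives c_1=-4, c_2=-9.

x(t) = -9e^(2t) + 8e^(-5t), y(t) = -4e^(-5t)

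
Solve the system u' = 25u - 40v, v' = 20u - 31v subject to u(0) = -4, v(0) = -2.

Coefficient matrix A = [[25, -40], [20, -31]].
Characteristic polynomial det(A - λI) = λ^2 + 6λ + 25 = 0.
Eigenvalues λ = -3 ± 4i (complex conjugate pair).
For λ=-3+4i: an eigenvector is (1,1) - i(-3,-2) = (1 + 3i, 1 + 2i).
A real fundamental pair from Re and Im of e^((-3+4i)t)v: X_1 = e^(-3t)(cos(4t)·(1,1) + sin(4t)·(-3,-2)), X_2 = e^(-3t)(sin(4t)·(1,1) - cos(4t)·(-3,-2)).
General solution: C_1X_1 + C_2X_2.
Applying u(0)=-4, v(0)=-2 gives C_1=2, C_2=-2.

u(t) = -8e^(-3t)sin(4t) - 4e^(-3t)cos(4t), v(t) = -6e^(-3t)sin(4t) - 2e^(-3t)cos(4t)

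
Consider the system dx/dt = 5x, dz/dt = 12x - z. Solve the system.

x(t) = -C_1e^(5t), z(t) = -2C_1e^(5t) + C_2e^(-t)

Coefficient matrix A = [[5, 0], [12, -1]].
Characteristic polynomial det(A - λI) = λ^2 - 4λ - 5 = 0.
Eigenvalues λ = 5, -1.
For λ=5: (A-λI) row 2 is [12, -6], so an eigenvector is (-1, -2).
For λ=-1: (A-λI) row 1 is [6, 0], so an eigenvector is (0, 1).
General solution: C_1e^(5t)(-1,-2) + C_2e^(-t)(0,1).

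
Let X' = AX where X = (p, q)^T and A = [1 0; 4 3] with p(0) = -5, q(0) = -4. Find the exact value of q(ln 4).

A = [[1,0],[4,3]]; eigenvalues λ = 1, 3.
Eigenvectors: (-1,2) for λ=1, (0,-1) for λ=3.
From the initial condition, c_1 = 5, c_2 = 14.
q(ln 4) = (5)(4^1)(2) + (14)(4^3)(-1) = -856.

-856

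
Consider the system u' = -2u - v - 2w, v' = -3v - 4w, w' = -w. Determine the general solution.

Coefficient matrix A = [[-2, -1, -2], [0, -3, -4], [0, 0, -1]].
det(A - λI) = 0 gives eigenvalues λ = -2, -3, -1.
For λ=-2: eigenvector (1,0,0).
For λ=-3: eigenvector (1,1,0).
For λ=-1: eigenvector (0,-2,1).
General solution: C_1e^(-2t)(1,0,0) + C_2e^(-3t)(1,1,0) + C_3e^(-t)(0,-2,1).

u(t) = C_1e^(-2t) + C_2e^(-3t), v(t) = C_2e^(-3t) - 2C_3e^(-t), w(t) = C_3e^(-t)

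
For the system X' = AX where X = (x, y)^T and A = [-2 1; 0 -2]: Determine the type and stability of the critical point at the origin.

stable improper node

A = [[-2,1],[0,-2]]; det(A-λI) = λ^2 + 4λ + 4.
repeated λ = -2 with a single eigenvector.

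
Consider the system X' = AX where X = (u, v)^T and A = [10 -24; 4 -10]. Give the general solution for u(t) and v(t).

u(t) = 2C_1e^(-2t) - 3C_2e^(2t), v(t) = C_1e^(-2t) - C_2e^(2t)

Coefficient matrix A = [[10, -24], [4, -10]].
Characteristic polynomial det(A - λI) = λ^2 - 4 = 0.
Eigenvalues λ = -2, 2.
For λ=-2: (A-λI) row 1 is [12, -24], so an eigenvector is (2, 1).
For λ=2: (A-λI) row 1 is [8, -24], so an eigenvector is (-3, -1).
General solution: C_1e^(-2t)(2,1) + C_2e^(2t)(-3,-1).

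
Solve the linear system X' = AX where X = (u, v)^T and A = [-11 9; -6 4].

u(t) = 3c_1e^(-5t) + c_2e^(-2t), v(t) = 2c_1e^(-5t) + c_2e^(-2t)

Coefficient matrix A = [[-11, 9], [-6, 4]].
Characteristic polynomial det(A - λI) = λ^2 + 7λ + 10 = 0.
Eigenvalues λ = -5, -2.
For λ=-5: (A-λI) row 1 is [-6, 9], so an eigenvector is (3, 2).
For λ=-2: (A-λI) row 1 is [-9, 9], so an eigenvector is (1, 1).
General solution: c_1e^(-5t)(3,2) + c_2e^(-2t)(1,1).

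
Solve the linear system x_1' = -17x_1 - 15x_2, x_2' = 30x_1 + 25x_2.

Coefficient matrix A = [[-17, -15], [30, 25]].
Characteristic polynomial det(A - λI) = λ^2 - 8λ + 25 = 0.
Eigenvalues λ = 4 ± 3i (complex conjugate pair).
For λ=4+3i: an eigenvector is (-2,3) - i(-1,1) = (-2 + i, 3 - i).
A real fundamental pair from Re and Im of e^((4+3i)t)v: X_1 = e^(4t)(cos(3t)·(-2,3) + sin(3t)·(-1,1)), X_2 = e^(4t)(sin(3t)·(-2,3) - cos(3t)·(-1,1)).
General solution: C_1X_1 + C_2X_2.

x_1(t) = -C_1e^(4t)sin(3t) - 2C_1e^(4t)cos(3t) - 2C_2e^(4t)sin(3t) + C_2e^(4t)cos(3t), x_2(t) = C_1e^(4t)sin(3t) + 3C_1e^(4t)cos(3t) + 3C_2e^(4t)sin(3t) - C_2e^(4t)cos(3t)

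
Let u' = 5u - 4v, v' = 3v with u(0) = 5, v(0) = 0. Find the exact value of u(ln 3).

1215

A = [[5,-4],[0,3]]; eigenvalues λ = 3, 5.
Eigenvectors: (2,1) for λ=3, (-1,0) for λ=5.
From the initial condition, c_1 = 0, c_2 = -5.
u(ln 3) = (0)(3^3)(2) + (-5)(3^5)(-1) = 1215.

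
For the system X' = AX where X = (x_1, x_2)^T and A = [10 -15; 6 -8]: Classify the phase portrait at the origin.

unstable spiral

A = [[10,-15],[6,-8]]; det(A-λI) = λ^2 - 2λ + 10.
λ = 1 ± 3i: positive real part.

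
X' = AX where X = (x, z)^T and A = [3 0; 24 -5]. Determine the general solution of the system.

Coefficient matrix A = [[3, 0], [24, -5]].
Characteristic polynomial det(A - λI) = λ^2 + 2λ - 15 = 0.
Eigenvalues λ = 3, -5.
For λ=3: (A-λI) row 2 is [24, -8], so an eigenvector is (1, 3).
For λ=-5: (A-λI) row 1 is [8, 0], so an eigenvector is (0, -1).
General solution: c_1e^(3t)(1,3) + c_2e^(-5t)(0,-1).

x(t) = c_1e^(3t), z(t) = 3c_1e^(3t) - c_2e^(-5t)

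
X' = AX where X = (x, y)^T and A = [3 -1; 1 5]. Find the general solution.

Coefficient matrix A = [[3, -1], [1, 5]].
Characteristic polynomial det(A - λI) = λ^2 - 8λ + 16 = 0.
Single eigenvalue λ = 4 with algebraic multiplicity 2.
Eigenvector v = (-1,1); generalized eigenvector w with (A-λI)w=v is (-2,3).
General solution: e^(4t)[K_1·v + K_2·(t·v + w)].

x(t) = -K_1e^(4t) - K_2te^(4t) - 2K_2e^(4t), y(t) = K_1e^(4t) + K_2te^(4t) + 3K_2e^(4t)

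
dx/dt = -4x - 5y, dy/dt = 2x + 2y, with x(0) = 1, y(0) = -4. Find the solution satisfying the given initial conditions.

Coefficient matrix A = [[-4, -5], [2, 2]].
Characteristic polynomial det(A - λI) = λ^2 + 2λ + 2 = 0.
Eigenvalues λ = -1 ± i (complex conjugate pair).
For λ=-1+i: an eigenvector is (1,-1) - i(2,-1) = (1 - 2i, -1 + i).
A real fundamental pair from Re and Im of e^((-1+i)t)v: X_1 = e^(-t)(cos(t)·(1,-1) + sin(t)·(2,-1)), X_2 = e^(-t)(sin(t)·(1,-1) - cos(t)·(2,-1)).
General solution: C_1X_1 + C_2X_2.
Applying x(0)=1, y(0)=-4 gives C_1=7, C_2=3.

x(t) = 17e^(-t)sin(t) + e^(-t)cos(t), y(t) = -10e^(-t)sin(t) - 4e^(-t)cos(t)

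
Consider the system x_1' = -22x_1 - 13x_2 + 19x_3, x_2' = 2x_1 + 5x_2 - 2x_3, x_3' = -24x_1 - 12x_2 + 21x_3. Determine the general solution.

Coefficient matrix A = [[-22, -13, 19], [2, 5, -2], [-24, -12, 21]].
det(A - λI) = 0 gives eigenvalues λ = 4, 3, -3.
For λ=4: eigenvector (-1,2,0).
For λ=3: eigenvector (1,1,2).
For λ=-3: eigenvector (1,0,1).
General solution: C_1e^(4t)(-1,2,0) + C_2e^(3t)(1,1,2) + C_3e^(-3t)(1,0,1).

x_1(t) = -C_1e^(4t) + C_2e^(3t) + C_3e^(-3t), x_2(t) = 2C_1e^(4t) + C_2e^(3t), x_3(t) = 2C_2e^(3t) + C_3e^(-3t)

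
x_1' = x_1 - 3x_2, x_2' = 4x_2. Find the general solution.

Coefficient matrix A = [[1, -3], [0, 4]].
Characteristic polynomial det(A - λI) = λ^2 - 5λ + 4 = 0.
Eigenvalues λ = 4, 1.
For λ=4: (A-λI) row 1 is [-3, -3], so an eigenvector is (-1, 1).
For λ=1: (A-λI) row 1 is [0, -3], so an eigenvector is (1, 0).
General solution: K_1e^(4t)(-1,1) + K_2e^(t)(1,0).

x_1(t) = -K_1e^(4t) + K_2e^(t), x_2(t) = K_1e^(4t)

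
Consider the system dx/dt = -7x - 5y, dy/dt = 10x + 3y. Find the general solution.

x(t) = -c_1e^(-2t)sin(5t) + c_2e^(-2t)cos(5t), y(t) = c_1e^(-2t)sin(5t) + c_1e^(-2t)cos(5t) + c_2e^(-2t)sin(5t) - c_2e^(-2t)cos(5t)

Coefficient matrix A = [[-7, -5], [10, 3]].
Characteristic polynomial det(A - λI) = λ^2 + 4λ + 29 = 0.
Eigenvalues λ = -2 ± 5i (complex conjugate pair).
For λ=-2+5i: an eigenvector is (0,1) - i(-1,1) = (0 + i, 1 - i).
A real fundamental pair from Re and Im of e^((-2+5i)t)v: X_1 = e^(-2t)(cos(5t)·(0,1) + sin(5t)·(-1,1)), X_2 = e^(-2t)(sin(5t)·(0,1) - cos(5t)·(-1,1)).
General solution: c_1X_1 + c_2X_2.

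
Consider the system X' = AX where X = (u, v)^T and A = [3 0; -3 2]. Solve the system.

Coefficient matrix A = [[3, 0], [-3, 2]].
Characteristic polynomial det(A - λI) = λ^2 - 5λ + 6 = 0.
Eigenvalues λ = 3, 2.
For λ=3: (A-λI) row 2 is [-3, -1], so an eigenvector is (-1, 3).
For λ=2: (A-λI) row 1 is [1, 0], so an eigenvector is (0, 1).
General solution: c_1e^(3t)(-1,3) + c_2e^(2t)(0,1).

u(t) = -c_1e^(3t), v(t) = 3c_1e^(3t) + c_2e^(2t)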